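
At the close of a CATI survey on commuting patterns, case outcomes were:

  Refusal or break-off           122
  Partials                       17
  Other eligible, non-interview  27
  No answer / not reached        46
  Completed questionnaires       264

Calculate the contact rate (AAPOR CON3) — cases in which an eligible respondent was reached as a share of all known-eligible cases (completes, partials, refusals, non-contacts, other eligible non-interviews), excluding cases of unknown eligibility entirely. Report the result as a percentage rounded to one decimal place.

Top: 264 + 17 + 122 + 27 = 430
Denom: 264 + 17 + 122 + 46 + 27 = 476
CON3 = 430 / 476 = 0.9034

90.3%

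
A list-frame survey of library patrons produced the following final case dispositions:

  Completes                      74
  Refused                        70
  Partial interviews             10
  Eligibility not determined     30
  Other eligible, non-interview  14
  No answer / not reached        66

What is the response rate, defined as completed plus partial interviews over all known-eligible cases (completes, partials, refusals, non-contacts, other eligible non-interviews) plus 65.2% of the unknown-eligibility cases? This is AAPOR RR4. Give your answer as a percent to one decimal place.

33.1%

Numerator = 74 + 10 = 84
Determined eligible = 74 + 10 + 70 + 66 + 14 = 234
Estimated eligible among unknowns = 0.6520 × 30 = 19.56
Base = 234 + 19.56 = 253.56
RR4 = 84 / 253.56 = 0.3313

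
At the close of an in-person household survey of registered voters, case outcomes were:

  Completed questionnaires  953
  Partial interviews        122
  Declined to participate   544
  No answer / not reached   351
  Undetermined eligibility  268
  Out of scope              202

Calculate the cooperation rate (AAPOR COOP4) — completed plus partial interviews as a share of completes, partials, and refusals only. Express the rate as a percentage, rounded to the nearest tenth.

66.4%

Num → 953 + 122 = 1075
Denom → 953 + 122 + 544 = 1619
COOP4 = 1075 / 1619 = 0.6640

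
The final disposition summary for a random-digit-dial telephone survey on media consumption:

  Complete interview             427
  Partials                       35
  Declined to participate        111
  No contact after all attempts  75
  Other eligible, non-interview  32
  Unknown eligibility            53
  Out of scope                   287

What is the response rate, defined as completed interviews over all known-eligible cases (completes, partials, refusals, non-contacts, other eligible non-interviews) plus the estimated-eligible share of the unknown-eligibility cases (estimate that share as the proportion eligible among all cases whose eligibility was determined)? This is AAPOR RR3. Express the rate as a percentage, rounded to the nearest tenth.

Num = 427
Determined eligible = 427 + 35 + 111 + 75 + 32 = 680
e = 680 / (680 + 287) = 680 / 967 = 0.7032
Estimated eligible among unknowns = 0.7032 × 53 = 37.27
Denom = 680 + 37.27 = 717.27
RR3 = 427 / 717.27 = 0.5953

59.5%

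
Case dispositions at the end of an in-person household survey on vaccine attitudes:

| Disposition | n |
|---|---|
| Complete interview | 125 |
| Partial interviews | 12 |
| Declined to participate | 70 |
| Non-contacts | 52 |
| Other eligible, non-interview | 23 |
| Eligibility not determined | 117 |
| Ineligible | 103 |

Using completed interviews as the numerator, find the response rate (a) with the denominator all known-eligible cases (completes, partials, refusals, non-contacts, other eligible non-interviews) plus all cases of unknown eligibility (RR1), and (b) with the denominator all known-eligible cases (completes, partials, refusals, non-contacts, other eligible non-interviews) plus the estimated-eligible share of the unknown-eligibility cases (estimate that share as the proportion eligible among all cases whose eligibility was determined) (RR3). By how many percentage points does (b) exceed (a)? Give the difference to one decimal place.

2.7

Numerator → 125
Denom → 125 + 12 + 70 + 52 + 23 + 117 = 399
RR1 = 125 / 399 = 0.3133
Eligible (known) → 125 + 12 + 70 + 52 + 23 = 282
e = 282 / (282 + 103) = 282 / 385 = 0.7325
Eligible share of unknowns → 0.7325 × 117 = 85.70
Denom → 282 + 85.70 = 367.70
RR3 = 125 / 367.70 = 0.3400
Difference = 34.00 − 31.33 = 2.67 percentage points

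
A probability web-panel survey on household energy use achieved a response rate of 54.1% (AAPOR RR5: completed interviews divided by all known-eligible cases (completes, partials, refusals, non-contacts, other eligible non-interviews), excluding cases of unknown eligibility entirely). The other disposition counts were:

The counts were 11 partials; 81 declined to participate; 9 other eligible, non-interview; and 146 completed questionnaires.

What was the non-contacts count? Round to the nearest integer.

RR5 = 146 / D = 0.541
D = 146 / 0.541 = 269.9
Rest of base = 247
non-contacts = 269.9 − 247 ≈ 23

23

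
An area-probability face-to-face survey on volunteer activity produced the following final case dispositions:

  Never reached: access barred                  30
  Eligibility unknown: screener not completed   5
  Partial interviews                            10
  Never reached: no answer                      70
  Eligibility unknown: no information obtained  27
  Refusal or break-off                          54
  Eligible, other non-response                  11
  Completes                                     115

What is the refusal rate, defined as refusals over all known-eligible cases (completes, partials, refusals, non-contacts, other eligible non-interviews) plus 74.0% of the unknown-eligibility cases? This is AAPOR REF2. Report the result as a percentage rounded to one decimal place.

Non-contacts = 70 + 30 = 100
Undetermined eligibility = 5 + 27 = 32
Top → 54
Known eligible → 115 + 10 + 54 + 100 + 11 = 290
e × U → 0.7400 × 32 = 23.68
Denom → 290 + 23.68 = 313.68
REF2 = 54 / 313.68 = 0.1721

17.2%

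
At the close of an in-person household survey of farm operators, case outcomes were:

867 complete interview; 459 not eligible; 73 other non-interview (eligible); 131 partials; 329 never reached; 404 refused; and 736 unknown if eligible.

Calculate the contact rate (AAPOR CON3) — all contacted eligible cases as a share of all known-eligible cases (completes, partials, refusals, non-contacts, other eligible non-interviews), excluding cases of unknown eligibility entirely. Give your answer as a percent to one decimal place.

81.8%

Top → 867 + 131 + 404 + 73 = 1475
Denom → 867 + 131 + 404 + 329 + 73 = 1804
CON3 = 1475 / 1804 = 0.8176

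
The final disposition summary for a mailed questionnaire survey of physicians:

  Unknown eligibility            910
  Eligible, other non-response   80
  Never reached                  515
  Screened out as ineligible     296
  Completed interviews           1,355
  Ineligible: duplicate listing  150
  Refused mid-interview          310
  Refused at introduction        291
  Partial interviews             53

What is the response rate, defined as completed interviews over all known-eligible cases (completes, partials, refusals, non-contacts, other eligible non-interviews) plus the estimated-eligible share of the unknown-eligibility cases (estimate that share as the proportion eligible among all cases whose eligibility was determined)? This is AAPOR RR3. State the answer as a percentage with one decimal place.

Declined to participate = 291 + 310 = 601
Out of scope = 296 + 150 = 446
Top = 1355
Determined eligible = 1355 + 53 + 601 + 515 + 80 = 2604
e = 2604 / (2604 + 446) = 2604 / 3050 = 0.8538
e × U = 0.8538 × 910 = 776.96
Denominator = 2604 + 776.96 = 3380.96
RR3 = 1355 / 3380.96 = 0.4008

40.1%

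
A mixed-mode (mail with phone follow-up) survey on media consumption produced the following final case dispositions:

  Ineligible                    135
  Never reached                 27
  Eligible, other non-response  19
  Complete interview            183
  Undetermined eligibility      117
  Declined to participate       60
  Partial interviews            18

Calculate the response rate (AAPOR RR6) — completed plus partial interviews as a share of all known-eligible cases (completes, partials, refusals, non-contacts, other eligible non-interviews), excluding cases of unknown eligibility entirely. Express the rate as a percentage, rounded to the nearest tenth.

Num = 183 + 18 = 201
Denom = 183 + 18 + 60 + 27 + 19 = 307
RR6 = 201 / 307 = 0.6547

65.5%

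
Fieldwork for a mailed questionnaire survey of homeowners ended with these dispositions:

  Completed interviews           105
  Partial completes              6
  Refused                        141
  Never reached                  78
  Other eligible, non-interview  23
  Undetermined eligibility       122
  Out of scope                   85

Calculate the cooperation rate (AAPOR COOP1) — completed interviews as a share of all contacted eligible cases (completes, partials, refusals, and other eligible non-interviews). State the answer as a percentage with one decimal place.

Top → 105
Denominator → 105 + 6 + 141 + 23 = 275
COOP1 = 105 / 275 = 0.3818

38.2%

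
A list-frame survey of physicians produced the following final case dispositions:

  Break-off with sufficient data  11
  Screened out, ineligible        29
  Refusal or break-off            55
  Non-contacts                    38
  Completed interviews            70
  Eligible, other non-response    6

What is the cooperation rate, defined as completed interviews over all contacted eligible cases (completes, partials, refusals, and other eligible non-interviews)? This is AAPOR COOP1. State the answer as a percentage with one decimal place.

Top = 70
Denom = 70 + 11 + 55 + 6 = 142
COOP1 = 70 / 142 = 0.4930

49.3%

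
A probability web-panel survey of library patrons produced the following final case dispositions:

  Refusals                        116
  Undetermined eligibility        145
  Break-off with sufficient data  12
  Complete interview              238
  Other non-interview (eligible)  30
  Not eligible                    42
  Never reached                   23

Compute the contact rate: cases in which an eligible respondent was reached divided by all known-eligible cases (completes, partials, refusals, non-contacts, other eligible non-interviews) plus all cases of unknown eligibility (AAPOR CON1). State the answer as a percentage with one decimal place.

Numerator: 238 + 12 + 116 + 30 = 396
Denom: 238 + 12 + 116 + 23 + 30 + 145 = 564
CON1 = 396 / 564 = 0.7021

70.2%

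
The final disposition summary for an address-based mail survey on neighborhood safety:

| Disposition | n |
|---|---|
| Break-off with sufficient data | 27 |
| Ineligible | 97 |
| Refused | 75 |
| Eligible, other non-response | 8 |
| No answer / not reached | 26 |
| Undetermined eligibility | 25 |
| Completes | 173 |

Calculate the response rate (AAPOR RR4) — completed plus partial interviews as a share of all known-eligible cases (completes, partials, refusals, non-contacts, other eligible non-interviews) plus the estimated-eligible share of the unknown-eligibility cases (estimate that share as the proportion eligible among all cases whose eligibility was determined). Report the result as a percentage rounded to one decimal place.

Top = 173 + 27 = 200
Determined eligible = 173 + 27 + 75 + 26 + 8 = 309
e = 309 / (309 + 97) = 309 / 406 = 0.7611
e × U = 0.7611 × 25 = 19.03
Denominator = 309 + 19.03 = 328.03
RR4 = 200 / 328.03 = 0.6097

61.0%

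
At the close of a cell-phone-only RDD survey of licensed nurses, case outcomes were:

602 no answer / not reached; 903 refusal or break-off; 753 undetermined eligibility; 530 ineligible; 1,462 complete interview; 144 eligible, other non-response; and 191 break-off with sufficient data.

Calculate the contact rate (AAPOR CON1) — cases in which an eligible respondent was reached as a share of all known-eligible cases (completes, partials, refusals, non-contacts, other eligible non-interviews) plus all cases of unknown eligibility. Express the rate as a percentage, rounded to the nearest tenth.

66.6%

Num = 1462 + 191 + 903 + 144 = 2700
Denom = 1462 + 191 + 903 + 602 + 144 + 753 = 4055
CON1 = 2700 / 4055 = 0.6658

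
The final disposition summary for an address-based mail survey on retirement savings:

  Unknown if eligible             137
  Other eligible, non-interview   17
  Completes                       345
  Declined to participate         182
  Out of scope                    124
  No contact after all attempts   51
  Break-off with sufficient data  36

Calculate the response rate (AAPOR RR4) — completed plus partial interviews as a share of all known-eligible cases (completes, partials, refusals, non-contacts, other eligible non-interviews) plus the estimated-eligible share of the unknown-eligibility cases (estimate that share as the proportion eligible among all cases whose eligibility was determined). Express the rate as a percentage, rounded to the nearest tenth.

Num = 345 + 36 = 381
Determined eligible = 345 + 36 + 182 + 51 + 17 = 631
e = 631 / (631 + 124) = 631 / 755 = 0.8358
Eligible share of unknowns = 0.8358 × 137 = 114.50
Denom = 631 + 114.50 = 745.50
RR4 = 381 / 745.50 = 0.5111

51.1%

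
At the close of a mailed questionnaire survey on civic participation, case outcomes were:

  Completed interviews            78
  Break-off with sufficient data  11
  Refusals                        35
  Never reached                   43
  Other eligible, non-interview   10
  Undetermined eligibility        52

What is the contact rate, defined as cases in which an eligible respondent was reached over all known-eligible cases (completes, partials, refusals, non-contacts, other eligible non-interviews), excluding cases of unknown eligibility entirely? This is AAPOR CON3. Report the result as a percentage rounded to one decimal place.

Top: 78 + 11 + 35 + 10 = 134
Denominator: 78 + 11 + 35 + 43 + 10 = 177
CON3 = 134 / 177 = 0.7571

75.7%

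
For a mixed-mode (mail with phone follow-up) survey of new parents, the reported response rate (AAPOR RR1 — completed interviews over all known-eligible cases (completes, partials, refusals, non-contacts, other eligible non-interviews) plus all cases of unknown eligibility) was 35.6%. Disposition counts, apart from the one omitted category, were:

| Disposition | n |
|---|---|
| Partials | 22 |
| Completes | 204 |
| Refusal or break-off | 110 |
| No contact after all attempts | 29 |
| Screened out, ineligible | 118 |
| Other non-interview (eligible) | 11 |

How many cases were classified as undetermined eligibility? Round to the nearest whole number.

197

RR1 = 204 / D = 0.356
D = 204 / 0.356 = 573.0
Remaining denominator categories sum to 376
undetermined eligibility = 573.0 − 376 ≈ 197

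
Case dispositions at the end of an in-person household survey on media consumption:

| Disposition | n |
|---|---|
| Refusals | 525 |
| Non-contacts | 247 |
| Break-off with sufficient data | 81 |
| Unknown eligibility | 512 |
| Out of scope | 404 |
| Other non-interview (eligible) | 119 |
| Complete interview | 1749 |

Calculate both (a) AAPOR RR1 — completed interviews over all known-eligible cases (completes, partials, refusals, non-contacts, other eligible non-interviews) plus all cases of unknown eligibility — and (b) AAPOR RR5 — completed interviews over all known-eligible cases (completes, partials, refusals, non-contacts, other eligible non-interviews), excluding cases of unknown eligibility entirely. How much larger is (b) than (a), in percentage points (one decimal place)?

Top = 1749
Base = 1749 + 81 + 525 + 247 + 119 + 512 = 3233
RR1 = 1749 / 3233 = 0.5410
Base = 1749 + 81 + 525 + 247 + 119 = 2721
RR5 = 1749 / 2721 = 0.6428
Difference = 64.28 − 54.10 = 10.18 percentage points

10.2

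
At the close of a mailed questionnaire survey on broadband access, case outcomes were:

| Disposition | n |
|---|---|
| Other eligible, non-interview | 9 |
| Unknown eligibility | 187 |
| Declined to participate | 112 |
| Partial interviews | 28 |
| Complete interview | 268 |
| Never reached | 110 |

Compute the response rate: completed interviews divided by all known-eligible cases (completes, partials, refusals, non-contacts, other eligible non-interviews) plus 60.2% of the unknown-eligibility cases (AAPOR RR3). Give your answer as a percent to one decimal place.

41.9%

Num = 268
Determined eligible = 268 + 28 + 112 + 110 + 9 = 527
Estimated eligible among unknowns = 0.6020 × 187 = 112.57
Denom = 527 + 112.57 = 639.57
RR3 = 268 / 639.57 = 0.4190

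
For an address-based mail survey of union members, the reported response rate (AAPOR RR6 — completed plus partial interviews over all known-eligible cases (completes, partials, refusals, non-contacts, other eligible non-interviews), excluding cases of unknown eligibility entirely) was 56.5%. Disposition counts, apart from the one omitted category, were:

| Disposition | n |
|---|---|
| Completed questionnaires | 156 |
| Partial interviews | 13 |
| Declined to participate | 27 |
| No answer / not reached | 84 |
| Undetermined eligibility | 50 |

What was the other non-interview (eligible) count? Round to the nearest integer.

Num = 156 + 13 = 169
RR6 = 169 / D = 0.565
D = 169 / 0.565 = 299.1
Other denominator terms total 280
other non-interview (eligible) = 299.1 − 280 ≈ 19

19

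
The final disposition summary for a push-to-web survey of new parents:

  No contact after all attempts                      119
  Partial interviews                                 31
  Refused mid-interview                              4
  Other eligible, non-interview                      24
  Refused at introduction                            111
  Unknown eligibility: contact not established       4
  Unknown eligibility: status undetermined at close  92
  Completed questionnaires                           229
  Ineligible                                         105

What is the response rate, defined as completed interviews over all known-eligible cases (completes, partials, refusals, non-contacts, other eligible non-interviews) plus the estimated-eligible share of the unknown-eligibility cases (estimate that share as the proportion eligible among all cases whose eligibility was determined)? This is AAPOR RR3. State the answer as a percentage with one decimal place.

Refusals = 111 + 4 = 115
Unknown if eligible = 4 + 92 = 96
Top: 229
Determined eligible: 229 + 31 + 115 + 119 + 24 = 518
e = 518 / (518 + 105) = 518 / 623 = 0.8315
Eligible share of unknowns: 0.8315 × 96 = 79.82
Base: 518 + 79.82 = 597.82
RR3 = 229 / 597.82 = 0.3831

38.3%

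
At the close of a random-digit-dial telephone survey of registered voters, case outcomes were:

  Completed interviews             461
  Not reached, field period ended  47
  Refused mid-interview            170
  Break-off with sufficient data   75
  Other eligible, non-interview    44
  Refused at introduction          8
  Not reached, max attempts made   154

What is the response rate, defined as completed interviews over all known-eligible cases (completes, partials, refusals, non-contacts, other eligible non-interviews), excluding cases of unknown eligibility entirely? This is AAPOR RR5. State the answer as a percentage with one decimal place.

Declined to participate = 8 + 170 = 178
Non-contacts = 47 + 154 = 201
Top = 461
Denominator = 461 + 75 + 178 + 201 + 44 = 959
RR5 = 461 / 959 = 0.4807

48.1%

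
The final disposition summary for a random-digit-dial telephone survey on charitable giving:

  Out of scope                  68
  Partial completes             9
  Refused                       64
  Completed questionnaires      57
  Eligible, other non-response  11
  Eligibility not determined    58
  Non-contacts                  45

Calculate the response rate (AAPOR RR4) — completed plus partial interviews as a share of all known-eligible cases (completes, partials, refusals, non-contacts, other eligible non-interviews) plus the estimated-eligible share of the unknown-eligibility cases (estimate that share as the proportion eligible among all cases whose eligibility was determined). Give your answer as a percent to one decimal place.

Num → 57 + 9 = 66
Eligible (known) → 57 + 9 + 64 + 45 + 11 = 186
e = 186 / (186 + 68) = 186 / 254 = 0.7323
e × U → 0.7323 × 58 = 42.47
Denom → 186 + 42.47 = 228.47
RR4 = 66 / 228.47 = 0.2889

28.9%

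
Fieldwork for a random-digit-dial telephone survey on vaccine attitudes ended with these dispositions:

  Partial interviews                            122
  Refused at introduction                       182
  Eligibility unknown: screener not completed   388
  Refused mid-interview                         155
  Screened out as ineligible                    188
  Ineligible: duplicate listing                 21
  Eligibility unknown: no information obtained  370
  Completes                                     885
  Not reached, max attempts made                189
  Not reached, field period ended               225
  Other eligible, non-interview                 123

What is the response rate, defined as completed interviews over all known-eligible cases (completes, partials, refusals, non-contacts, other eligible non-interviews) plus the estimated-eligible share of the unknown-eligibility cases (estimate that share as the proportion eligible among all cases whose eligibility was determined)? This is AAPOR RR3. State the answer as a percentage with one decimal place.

Refusal or break-off = 182 + 155 = 337
Non-contacts = 225 + 189 = 414
Unknown if eligible = 388 + 370 = 758
Not eligible = 188 + 21 = 209
Numerator = 885
Known eligible = 885 + 122 + 337 + 414 + 123 = 1881
e = 1881 / (1881 + 209) = 1881 / 2090 = 0.9000
Eligible share of unknowns = 0.9000 × 758 = 682.20
Base = 1881 + 682.20 = 2563.20
RR3 = 885 / 2563.20 = 0.3453

34.5%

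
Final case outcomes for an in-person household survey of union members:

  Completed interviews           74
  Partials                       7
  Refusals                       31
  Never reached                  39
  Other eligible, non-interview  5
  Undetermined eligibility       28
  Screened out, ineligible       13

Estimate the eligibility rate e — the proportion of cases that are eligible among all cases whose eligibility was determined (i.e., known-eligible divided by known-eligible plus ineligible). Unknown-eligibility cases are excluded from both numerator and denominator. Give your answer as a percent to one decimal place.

Known eligible → 74 + 7 + 31 + 39 + 5 = 156
e = 156 / (156 + 13) = 156 / 169 = 0.9231

92.3%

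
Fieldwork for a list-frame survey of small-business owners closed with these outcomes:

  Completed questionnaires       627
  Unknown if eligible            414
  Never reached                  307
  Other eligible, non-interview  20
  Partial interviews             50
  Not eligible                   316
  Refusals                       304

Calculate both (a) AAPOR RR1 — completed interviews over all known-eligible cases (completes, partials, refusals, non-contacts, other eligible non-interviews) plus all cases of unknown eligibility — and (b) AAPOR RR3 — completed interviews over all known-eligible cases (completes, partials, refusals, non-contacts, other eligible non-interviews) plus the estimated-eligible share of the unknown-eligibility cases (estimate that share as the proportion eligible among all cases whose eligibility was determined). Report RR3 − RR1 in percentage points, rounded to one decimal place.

1.8

Numerator → 627
Base → 627 + 50 + 304 + 307 + 20 + 414 = 1722
RR1 = 627 / 1722 = 0.3641
Known eligible → 627 + 50 + 304 + 307 + 20 = 1308
e = 1308 / (1308 + 316) = 1308 / 1624 = 0.8054
Eligible share of unknowns → 0.8054 × 414 = 333.44
Base → 1308 + 333.44 = 1641.44
RR3 = 627 / 1641.44 = 0.3820
Difference = 38.20 − 36.41 = 1.79 percentage points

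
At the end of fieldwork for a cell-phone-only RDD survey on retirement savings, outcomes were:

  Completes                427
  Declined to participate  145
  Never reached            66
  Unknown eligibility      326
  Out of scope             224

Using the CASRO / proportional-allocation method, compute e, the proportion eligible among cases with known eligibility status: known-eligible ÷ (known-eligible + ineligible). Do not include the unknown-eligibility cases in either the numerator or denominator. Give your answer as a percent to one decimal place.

74.0%

Determined eligible = 427 + 145 + 66 = 638
e = 638 / (638 + 224) = 638 / 862 = 0.7401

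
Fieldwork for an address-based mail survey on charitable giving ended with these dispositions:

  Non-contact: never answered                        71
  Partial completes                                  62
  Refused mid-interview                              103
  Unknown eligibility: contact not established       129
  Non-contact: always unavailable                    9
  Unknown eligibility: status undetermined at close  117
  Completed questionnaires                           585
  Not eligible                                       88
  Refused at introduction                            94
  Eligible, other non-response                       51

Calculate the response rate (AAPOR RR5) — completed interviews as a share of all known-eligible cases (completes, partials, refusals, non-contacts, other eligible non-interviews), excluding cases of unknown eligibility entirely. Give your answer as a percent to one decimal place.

Refused = 94 + 103 = 197
Non-contacts = 71 + 9 = 80
Eligibility not determined = 129 + 117 = 246
Top: 585
Denom: 585 + 62 + 197 + 80 + 51 = 975
RR5 = 585 / 975 = 0.6000

60.0%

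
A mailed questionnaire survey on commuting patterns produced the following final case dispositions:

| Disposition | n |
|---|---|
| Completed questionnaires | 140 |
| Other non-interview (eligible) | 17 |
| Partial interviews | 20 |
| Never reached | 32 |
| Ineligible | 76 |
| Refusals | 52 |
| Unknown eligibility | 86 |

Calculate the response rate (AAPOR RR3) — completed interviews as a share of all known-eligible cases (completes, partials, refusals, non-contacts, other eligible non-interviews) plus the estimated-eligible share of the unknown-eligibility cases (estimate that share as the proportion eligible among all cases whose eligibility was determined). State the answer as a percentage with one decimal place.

42.7%

Top: 140
Eligible (known): 140 + 20 + 52 + 32 + 17 = 261
e = 261 / (261 + 76) = 261 / 337 = 0.7745
Eligible share of unknowns: 0.7745 × 86 = 66.61
Base: 261 + 66.61 = 327.61
RR3 = 140 / 327.61 = 0.4273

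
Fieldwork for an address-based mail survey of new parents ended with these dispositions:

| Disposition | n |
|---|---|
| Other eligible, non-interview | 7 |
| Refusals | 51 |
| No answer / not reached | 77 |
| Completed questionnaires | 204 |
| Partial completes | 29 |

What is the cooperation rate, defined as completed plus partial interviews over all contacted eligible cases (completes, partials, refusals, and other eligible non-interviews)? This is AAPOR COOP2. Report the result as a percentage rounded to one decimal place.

80.1%

Top: 204 + 29 = 233
Denom: 204 + 29 + 51 + 7 = 291
COOP2 = 233 / 291 = 0.8007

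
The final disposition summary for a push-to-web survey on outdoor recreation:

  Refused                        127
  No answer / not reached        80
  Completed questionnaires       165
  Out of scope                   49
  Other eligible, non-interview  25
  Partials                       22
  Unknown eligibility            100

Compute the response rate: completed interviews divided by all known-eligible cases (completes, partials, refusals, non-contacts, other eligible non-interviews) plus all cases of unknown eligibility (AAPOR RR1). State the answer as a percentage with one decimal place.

31.8%

Top: 165
Denom: 165 + 22 + 127 + 80 + 25 + 100 = 519
RR1 = 165 / 519 = 0.3179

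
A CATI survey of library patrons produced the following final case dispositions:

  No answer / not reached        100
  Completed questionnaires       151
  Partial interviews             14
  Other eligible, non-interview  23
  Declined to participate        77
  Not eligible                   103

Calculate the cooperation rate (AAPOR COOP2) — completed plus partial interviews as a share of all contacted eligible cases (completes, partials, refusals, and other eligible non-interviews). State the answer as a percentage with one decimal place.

Top = 151 + 14 = 165
Base = 151 + 14 + 77 + 23 = 265
COOP2 = 165 / 265 = 0.6226

62.3%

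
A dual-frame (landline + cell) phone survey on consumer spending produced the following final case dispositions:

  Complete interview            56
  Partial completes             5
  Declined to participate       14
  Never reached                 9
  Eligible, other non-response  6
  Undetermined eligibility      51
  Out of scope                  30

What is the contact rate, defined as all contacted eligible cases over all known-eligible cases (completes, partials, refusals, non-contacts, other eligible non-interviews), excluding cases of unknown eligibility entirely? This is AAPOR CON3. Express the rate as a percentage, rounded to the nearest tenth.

90.0%

Num: 56 + 5 + 14 + 6 = 81
Denom: 56 + 5 + 14 + 9 + 6 = 90
CON3 = 81 / 90 = 0.9000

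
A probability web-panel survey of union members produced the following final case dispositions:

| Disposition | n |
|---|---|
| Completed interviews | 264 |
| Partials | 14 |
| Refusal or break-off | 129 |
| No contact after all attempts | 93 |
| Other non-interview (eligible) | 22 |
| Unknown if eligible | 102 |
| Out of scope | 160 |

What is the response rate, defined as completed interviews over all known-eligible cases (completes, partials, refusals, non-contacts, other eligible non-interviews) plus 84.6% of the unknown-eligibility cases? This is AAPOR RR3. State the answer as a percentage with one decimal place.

43.4%

Top = 264
Eligible (known) = 264 + 14 + 129 + 93 + 22 = 522
Estimated eligible among unknowns = 0.8460 × 102 = 86.29
Base = 522 + 86.29 = 608.29
RR3 = 264 / 608.29 = 0.4340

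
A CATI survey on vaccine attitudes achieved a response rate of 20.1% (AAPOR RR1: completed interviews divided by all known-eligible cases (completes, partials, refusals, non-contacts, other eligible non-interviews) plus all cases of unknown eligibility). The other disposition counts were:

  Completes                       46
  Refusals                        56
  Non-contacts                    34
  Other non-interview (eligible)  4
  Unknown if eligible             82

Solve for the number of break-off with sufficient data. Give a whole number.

7

RR1 = 46 / D = 0.201
D = 46 / 0.201 = 228.9
Other denominator terms total 222
break-off with sufficient data = 228.9 − 222 ≈ 7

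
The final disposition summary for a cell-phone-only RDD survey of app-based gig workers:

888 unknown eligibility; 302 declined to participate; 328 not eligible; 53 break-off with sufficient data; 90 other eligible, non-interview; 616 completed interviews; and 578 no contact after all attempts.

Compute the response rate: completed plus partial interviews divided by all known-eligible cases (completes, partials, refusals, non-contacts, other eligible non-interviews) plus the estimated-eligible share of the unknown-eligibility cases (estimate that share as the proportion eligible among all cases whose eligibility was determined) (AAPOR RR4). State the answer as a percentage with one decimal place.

Numerator = 616 + 53 = 669
Known eligible = 616 + 53 + 302 + 578 + 90 = 1639
e = 1639 / (1639 + 328) = 1639 / 1967 = 0.8332
e × U = 0.8332 × 888 = 739.88
Denom = 1639 + 739.88 = 2378.88
RR4 = 669 / 2378.88 = 0.2812

28.1%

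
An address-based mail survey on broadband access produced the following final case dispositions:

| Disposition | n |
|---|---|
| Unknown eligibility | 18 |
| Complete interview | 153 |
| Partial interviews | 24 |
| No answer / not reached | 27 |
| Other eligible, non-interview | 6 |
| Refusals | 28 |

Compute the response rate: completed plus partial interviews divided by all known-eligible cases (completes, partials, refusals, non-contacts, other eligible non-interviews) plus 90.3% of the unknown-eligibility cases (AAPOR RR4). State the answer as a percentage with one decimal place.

Numerator: 153 + 24 = 177
Determined eligible: 153 + 24 + 28 + 27 + 6 = 238
e × U: 0.9030 × 18 = 16.25
Denom: 238 + 16.25 = 254.25
RR4 = 177 / 254.25 = 0.6962

69.6%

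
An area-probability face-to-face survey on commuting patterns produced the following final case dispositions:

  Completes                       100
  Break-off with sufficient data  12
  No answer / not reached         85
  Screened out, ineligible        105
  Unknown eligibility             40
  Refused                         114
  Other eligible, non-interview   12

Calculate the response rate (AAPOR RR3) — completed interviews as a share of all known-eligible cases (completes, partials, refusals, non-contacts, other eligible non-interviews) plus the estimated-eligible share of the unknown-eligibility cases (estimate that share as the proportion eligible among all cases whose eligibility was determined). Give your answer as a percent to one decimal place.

28.3%

Top: 100
Determined eligible: 100 + 12 + 114 + 85 + 12 = 323
e = 323 / (323 + 105) = 323 / 428 = 0.7547
Eligible share of unknowns: 0.7547 × 40 = 30.19
Base: 323 + 30.19 = 353.19
RR3 = 100 / 353.19 = 0.2831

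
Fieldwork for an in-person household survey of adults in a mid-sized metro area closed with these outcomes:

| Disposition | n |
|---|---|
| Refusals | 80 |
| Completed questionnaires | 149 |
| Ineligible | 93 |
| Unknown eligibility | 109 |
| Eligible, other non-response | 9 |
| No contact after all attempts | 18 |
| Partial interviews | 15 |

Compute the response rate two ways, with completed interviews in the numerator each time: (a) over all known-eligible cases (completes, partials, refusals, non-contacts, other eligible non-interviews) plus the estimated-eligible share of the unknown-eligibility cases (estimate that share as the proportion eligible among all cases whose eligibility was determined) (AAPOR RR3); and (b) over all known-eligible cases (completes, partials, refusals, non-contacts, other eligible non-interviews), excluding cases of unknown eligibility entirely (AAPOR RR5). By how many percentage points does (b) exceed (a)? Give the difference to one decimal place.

12.7

Numerator: 149
Eligible (known): 149 + 15 + 80 + 18 + 9 = 271
e = 271 / (271 + 93) = 271 / 364 = 0.7445
Estimated eligible among unknowns: 0.7445 × 109 = 81.15
Denom: 271 + 81.15 = 352.15
RR3 = 149 / 352.15 = 0.4231
Denom: 149 + 15 + 80 + 18 + 9 = 271
RR5 = 149 / 271 = 0.5498
Difference = 54.98 − 42.31 = 12.67 percentage points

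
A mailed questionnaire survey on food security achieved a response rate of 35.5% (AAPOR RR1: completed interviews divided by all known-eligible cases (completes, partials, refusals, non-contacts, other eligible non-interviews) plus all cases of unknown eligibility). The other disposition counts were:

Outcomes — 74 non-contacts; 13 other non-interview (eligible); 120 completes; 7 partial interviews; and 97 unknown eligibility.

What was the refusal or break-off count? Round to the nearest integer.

27

RR1 = 120 / D = 0.355
D = 120 / 0.355 = 338.0
Remaining denominator categories sum to 311
refusal or break-off = 338.0 − 311 ≈ 27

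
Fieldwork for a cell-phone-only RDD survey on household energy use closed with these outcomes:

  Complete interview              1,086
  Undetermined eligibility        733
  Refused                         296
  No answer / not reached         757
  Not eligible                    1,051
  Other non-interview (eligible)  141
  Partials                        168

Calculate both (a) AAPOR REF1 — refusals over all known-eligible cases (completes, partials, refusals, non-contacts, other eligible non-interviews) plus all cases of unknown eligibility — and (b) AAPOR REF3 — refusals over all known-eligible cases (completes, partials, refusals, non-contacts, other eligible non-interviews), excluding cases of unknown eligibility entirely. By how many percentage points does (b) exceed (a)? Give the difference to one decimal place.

2.8

Num: 296
Denominator: 1086 + 168 + 296 + 757 + 141 + 733 = 3181
REF1 = 296 / 3181 = 0.0931
Denominator: 1086 + 168 + 296 + 757 + 141 = 2448
REF3 = 296 / 2448 = 0.1209
Difference = 12.09 − 9.31 = 2.78 percentage points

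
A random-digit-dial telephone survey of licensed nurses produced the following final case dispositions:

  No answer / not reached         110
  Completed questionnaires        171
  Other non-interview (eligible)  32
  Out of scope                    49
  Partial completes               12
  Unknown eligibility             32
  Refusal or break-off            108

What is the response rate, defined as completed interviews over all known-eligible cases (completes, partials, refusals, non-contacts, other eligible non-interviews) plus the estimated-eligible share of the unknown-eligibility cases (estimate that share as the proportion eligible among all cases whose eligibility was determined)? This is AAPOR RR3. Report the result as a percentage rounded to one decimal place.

Numerator → 171
Eligible (known) → 171 + 12 + 108 + 110 + 32 = 433
e = 433 / (433 + 49) = 433 / 482 = 0.8983
Eligible share of unknowns → 0.8983 × 32 = 28.75
Denominator → 433 + 28.75 = 461.75
RR3 = 171 / 461.75 = 0.3703

37.0%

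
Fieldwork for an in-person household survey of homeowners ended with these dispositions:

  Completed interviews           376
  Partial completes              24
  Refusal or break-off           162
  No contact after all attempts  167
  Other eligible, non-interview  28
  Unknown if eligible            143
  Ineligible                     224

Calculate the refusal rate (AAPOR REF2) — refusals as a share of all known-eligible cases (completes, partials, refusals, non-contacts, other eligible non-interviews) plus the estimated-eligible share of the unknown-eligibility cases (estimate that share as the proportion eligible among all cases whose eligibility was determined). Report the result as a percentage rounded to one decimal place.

Num → 162
Eligible (known) → 376 + 24 + 162 + 167 + 28 = 757
e = 757 / (757 + 224) = 757 / 981 = 0.7717
Estimated eligible among unknowns → 0.7717 × 143 = 110.35
Denom → 757 + 110.35 = 867.35
REF2 = 162 / 867.35 = 0.1868

18.7%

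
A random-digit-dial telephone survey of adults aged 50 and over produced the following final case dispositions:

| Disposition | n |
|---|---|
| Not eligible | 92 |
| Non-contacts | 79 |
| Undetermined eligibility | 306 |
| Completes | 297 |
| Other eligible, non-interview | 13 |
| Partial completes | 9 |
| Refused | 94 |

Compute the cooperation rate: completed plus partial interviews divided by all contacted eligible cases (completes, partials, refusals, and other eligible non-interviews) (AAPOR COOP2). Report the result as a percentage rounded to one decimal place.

Numerator = 297 + 9 = 306
Base = 297 + 9 + 94 + 13 = 413
COOP2 = 306 / 413 = 0.7409

74.1%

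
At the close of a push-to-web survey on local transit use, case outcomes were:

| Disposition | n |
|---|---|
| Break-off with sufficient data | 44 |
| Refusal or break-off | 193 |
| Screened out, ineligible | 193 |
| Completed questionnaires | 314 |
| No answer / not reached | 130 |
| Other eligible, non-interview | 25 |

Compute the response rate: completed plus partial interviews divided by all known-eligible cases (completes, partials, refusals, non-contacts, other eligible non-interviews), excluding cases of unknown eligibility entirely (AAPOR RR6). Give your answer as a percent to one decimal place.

Numerator = 314 + 44 = 358
Denominator = 314 + 44 + 193 + 130 + 25 = 706
RR6 = 358 / 706 = 0.5071

50.7%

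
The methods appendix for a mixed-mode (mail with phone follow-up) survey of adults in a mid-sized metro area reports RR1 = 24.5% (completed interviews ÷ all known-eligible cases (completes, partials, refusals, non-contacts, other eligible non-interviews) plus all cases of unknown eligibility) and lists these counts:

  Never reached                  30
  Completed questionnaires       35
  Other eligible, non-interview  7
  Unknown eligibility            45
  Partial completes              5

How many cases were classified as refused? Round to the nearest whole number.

21

RR1 = 35 / D = 0.245
D = 35 / 0.245 = 142.9
Remaining denominator categories sum to 122
refused = 142.9 − 122 ≈ 21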